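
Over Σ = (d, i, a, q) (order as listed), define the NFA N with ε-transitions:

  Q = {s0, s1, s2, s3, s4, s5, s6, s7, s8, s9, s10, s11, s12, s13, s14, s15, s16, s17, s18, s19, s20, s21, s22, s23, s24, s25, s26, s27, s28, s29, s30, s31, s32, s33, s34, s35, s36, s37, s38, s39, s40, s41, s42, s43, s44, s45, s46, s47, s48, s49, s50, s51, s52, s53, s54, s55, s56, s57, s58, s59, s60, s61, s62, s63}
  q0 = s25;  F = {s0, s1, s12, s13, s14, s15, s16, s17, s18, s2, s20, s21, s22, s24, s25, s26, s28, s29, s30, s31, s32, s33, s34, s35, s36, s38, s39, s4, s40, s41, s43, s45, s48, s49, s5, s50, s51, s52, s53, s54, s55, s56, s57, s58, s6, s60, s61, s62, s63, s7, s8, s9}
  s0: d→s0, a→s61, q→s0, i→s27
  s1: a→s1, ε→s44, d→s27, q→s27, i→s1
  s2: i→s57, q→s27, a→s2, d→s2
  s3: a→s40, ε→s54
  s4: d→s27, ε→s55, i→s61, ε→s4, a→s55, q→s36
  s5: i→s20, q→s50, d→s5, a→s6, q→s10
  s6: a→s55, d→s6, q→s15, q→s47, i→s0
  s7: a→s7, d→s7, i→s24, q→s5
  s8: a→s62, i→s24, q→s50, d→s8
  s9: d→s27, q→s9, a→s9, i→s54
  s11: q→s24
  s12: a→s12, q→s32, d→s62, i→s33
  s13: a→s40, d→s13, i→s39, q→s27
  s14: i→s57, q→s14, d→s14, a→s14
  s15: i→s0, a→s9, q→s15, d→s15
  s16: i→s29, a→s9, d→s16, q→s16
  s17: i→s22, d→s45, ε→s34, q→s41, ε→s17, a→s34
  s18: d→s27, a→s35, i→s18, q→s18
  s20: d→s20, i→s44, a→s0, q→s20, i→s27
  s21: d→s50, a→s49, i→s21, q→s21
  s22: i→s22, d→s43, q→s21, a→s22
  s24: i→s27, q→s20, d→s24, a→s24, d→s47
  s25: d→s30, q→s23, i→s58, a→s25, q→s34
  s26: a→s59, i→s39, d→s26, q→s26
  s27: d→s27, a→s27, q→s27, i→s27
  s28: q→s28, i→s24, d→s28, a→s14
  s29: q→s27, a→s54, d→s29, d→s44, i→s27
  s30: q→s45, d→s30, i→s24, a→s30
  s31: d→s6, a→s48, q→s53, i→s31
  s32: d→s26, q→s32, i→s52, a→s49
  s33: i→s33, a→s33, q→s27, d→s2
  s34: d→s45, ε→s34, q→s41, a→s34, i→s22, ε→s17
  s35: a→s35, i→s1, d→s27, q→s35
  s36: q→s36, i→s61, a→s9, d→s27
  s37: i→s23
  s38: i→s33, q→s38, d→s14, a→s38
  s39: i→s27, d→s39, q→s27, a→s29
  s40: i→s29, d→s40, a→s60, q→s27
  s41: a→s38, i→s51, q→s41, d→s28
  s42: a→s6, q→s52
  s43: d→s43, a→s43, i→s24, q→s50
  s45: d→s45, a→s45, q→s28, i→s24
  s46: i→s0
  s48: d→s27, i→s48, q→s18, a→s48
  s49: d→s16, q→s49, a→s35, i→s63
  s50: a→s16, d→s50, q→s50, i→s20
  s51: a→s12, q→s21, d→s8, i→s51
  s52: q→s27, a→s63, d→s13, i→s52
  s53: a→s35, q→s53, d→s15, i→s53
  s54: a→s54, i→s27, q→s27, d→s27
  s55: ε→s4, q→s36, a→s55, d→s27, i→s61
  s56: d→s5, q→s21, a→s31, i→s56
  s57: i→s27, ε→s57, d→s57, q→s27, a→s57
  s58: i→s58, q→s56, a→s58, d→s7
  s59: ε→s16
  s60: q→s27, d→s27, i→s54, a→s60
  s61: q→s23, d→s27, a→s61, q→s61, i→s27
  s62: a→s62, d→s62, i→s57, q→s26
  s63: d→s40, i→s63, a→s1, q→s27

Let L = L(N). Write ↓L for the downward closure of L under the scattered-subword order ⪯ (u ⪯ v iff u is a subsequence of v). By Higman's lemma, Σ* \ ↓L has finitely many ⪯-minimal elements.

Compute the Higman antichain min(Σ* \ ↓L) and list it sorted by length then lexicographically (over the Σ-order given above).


|Q|=64, |F|=52, |δ|=236 (11 ε).
min D↑ (51 st, q0=0, F={10}): 0:d→1,i→2,a→0,q→3 1:d→1,i→4,a→1,q→5 2:d→6,i→2,a→2,q→7 3:d→5,i→8,a→3,q→9 4:d→4,i→10,a→4,q→11 5:d→5,i→4,a→5,q→12 6:d→6,i→4,a→6,q→13 7:d→13,i→7,a→14,q→15 8:d→16,i→8,a→8,q→15 9:d→12,i→17,a→18,q→9 10:d→10,i→10,a→10,q→10 11:d→11,i→10,a→19,q→11 12:d→12,i→4,a→20,q→12 13:d→13,i→11,a→21,q→22 14:d→21,i→14,a→23,q→24 15:d→22,i→15,a→25,q→15 16:d→16,i→4,a→16,q→22 17:d→26,i→17,a→27,q→15 18:d→20,i→28,a→18,q→18 19:d→19,i→10,a→29,q→19 20:d→20,i→30,a→20,q→20 21:d→21,i→19,a→31,q→32 22:d→22,i→11,a→33,q→22 23:d→10,i→23,a→23,q→34 24:d→32,i→24,a→35,q→24 25:d→33,i→36,a→35,q→25 26:d→26,i→4,a→37,q→22 27:d→37,i→28,a→27,q→38 28:d→39,i→28,a→28,q→10 29:d→10,i→10,a→29,q→29 30:d→30,i→10,a→30,q→10 31:d→10,i→29,a→31,q→40 32:d→32,i→19,a→41,q→32 33:d→33,i→42,a→41,q→33 34:d→10,i→34,a→35,q→34 35:d→10,i→43,a→35,q→35 36:d→44,i→36,a→43,q→10 37:d→37,i→30,a→37,q→45 38:d→45,i→46,a→25,q→38 39:d→39,i→30,a→39,q→10 40:d→10,i→29,a→41,q→40 41:d→10,i→47,a→41,q→41 42:d→42,i→10,a→47,q→10 43:d→10,i→43,a→43,q→10 44:d→44,i→42,a→48,q→10 45:d→45,i→49,a→33,q→45 46:d→50,i→46,a→36,q→10 47:d→10,i→10,a→47,q→10 48:d→10,i→47,a→48,q→10 49:d→49,i→10,a→42,q→10 50:d→50,i→49,a→44,q→10 (ε-aug+det+¬).
'dii': run [58, 36, 12, 2] end={s27,s44} rej; 3/3 del acc.
'iqaad': N↓-sim [58, 49, 37, 26, 14, 1] end={s27} — reject; 5/5 del acc.
'qqaiq': N↓-sim [58, 54, 42, 31, 14, 1] end={s27} ∉↓L; 5/5 deletions ∈↓L.
3 obstructions.

Antichain: [dii, iqaad, qqaiq].


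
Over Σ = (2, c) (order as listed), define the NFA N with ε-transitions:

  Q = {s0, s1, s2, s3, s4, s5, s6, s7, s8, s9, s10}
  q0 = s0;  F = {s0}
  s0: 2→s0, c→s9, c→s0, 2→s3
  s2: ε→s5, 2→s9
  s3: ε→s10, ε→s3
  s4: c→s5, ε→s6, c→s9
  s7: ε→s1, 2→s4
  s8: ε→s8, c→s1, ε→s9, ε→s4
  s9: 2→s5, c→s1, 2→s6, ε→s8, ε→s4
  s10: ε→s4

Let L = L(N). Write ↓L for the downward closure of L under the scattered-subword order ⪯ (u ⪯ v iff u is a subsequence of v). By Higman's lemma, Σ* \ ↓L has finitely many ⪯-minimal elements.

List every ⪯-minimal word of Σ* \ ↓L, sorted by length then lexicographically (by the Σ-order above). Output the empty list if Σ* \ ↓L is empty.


|Q|=11, |F|=1, |δ|=23 (11 ε).
min D↑ (1 st, q0=0, F={}): 0:2→0,c→0 (ε-aug+det+¬).
L(D↑) = ∅; no obstructions.

min(Σ*\↓L) = [].


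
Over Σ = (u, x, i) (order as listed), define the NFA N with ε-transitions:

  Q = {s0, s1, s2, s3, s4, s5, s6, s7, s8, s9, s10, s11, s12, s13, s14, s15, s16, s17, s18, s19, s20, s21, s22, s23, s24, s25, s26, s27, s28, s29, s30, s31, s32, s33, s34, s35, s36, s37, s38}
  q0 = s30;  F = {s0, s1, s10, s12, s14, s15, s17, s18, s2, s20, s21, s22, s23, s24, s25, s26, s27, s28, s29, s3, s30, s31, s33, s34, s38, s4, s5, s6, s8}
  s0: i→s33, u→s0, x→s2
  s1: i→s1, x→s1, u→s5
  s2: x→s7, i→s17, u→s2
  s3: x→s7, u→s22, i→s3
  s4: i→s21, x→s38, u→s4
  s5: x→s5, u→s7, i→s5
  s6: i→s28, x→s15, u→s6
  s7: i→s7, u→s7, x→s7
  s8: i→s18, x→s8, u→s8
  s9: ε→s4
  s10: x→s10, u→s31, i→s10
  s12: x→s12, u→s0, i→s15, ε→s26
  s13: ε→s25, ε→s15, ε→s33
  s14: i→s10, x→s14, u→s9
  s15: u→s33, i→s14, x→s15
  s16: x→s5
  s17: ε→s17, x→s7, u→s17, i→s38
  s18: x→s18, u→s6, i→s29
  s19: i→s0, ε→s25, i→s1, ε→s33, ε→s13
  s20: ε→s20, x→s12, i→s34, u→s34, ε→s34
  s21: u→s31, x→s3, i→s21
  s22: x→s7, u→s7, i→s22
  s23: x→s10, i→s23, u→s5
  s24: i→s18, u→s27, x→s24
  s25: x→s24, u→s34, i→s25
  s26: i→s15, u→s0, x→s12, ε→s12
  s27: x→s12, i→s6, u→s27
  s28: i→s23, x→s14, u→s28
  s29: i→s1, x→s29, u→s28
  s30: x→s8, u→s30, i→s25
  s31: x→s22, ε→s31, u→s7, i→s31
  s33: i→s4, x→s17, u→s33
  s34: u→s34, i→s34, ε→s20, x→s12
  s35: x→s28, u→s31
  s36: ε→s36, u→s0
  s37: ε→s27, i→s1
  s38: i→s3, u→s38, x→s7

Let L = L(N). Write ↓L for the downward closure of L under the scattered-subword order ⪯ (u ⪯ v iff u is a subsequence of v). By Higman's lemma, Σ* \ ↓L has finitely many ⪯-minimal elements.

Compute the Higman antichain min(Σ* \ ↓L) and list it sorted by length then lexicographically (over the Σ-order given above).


min(Σ*\↓L) = [xiiiuu, iuxuxx].

|Q|=39, |F|=29, |δ|=113 (16 ε).
min D↑ (28 st, q0=0, F={22}): 0:u→0,x→1,i→2 1:u→1,x→1,i→3 2:u→4,x→5,i→2 3:u→6,x→3,i→7 4:u→4,x→8,i→4 5:u→9,x→5,i→3 6:u→6,x→10,i→11 7:u→11,x→7,i→12 8:u→13,x→8,i→10 9:u→9,x→8,i→6 10:u→14,x→10,i→15 11:u→11,x→15,i→16 12:u→17,x→12,i→12 13:u→13,x→18,i→14 14:u→14,x→19,i→20 15:u→20,x→15,i→21 16:u→17,x→21,i→16 17:u→22,x→17,i→17 18:u→18,x→22,i→19 19:u→19,x→22,i→23 20:u→20,x→23,i→24 21:u→25,x→21,i→21 22:u→22,x→22,i→22 23:u→23,x→22,i→26 24:u→25,x→26,i→24 25:u→22,x→27,i→25 26:u→27,x→22,i→26 27:u→22,x→22,i→27.
'xiiiuu': N↓-sim [31, 27, 20, 15, 9, 4, 1] end={s7} ∉↓L; 6/6 single-dels accept.
'iuxuxx': run [31, 29, 24, 18, 12, 6, 1] end={s7} rej; 6/6 deletions ∈↓L.
2 obstructions.


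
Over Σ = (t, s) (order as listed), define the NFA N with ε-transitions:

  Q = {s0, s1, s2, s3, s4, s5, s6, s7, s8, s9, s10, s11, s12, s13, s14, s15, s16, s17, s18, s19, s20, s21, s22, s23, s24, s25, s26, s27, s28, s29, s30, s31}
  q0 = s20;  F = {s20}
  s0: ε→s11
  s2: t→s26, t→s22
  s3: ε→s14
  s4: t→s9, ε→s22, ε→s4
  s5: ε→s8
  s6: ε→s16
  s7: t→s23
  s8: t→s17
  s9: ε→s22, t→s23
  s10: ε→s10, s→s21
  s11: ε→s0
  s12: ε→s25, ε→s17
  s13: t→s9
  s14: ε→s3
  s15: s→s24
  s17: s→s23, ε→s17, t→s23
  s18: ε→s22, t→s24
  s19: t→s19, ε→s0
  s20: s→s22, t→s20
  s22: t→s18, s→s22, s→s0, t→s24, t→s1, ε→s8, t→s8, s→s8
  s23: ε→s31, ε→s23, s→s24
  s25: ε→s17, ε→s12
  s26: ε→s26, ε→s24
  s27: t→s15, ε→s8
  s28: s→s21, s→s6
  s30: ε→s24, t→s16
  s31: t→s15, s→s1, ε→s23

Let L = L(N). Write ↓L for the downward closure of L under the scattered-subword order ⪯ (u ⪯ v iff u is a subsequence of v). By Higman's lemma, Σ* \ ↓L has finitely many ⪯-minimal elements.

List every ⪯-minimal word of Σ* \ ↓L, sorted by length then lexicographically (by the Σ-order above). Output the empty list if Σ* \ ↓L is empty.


A = [s].

|Q|=32, |F|=1, |δ|=54 (25 ε).
min D↑ (2 st, q0=0, F={1}): 0:t→0,s→1 1:t→1,s→1.
's': N↓-sim [12, 11] end={s0,s1,s11,s15,s17,s18,s22,s23,s24,s31,s8} ∉↓L; 1/1 del acc.
1 minimals (antichain).


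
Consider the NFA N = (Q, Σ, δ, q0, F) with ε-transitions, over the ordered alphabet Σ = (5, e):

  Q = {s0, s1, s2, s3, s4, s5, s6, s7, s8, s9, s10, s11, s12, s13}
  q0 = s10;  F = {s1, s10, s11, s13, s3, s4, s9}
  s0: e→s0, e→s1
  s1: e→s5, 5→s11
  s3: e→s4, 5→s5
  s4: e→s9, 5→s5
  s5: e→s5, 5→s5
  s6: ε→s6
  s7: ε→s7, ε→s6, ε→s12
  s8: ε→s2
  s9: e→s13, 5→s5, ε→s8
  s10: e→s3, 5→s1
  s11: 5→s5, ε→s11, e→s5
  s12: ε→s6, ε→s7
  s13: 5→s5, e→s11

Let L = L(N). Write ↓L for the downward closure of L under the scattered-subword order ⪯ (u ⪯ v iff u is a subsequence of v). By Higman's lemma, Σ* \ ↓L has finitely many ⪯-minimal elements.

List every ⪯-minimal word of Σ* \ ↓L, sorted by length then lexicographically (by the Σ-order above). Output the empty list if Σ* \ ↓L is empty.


A = [5e, e5, 555, eeeeee].

|Q|=14, |F|=7, |δ|=27 (9 ε).
min D↑ (8 st, q0=0, F={4}): 0:5→1,e→2 1:5→3,e→4 2:5→4,e→5 3:5→4,e→4 4:5→4,e→4 5:5→4,e→6 6:5→4,e→7 7:5→4,e→3.
'5e': N↓-sim [10, 3, 1] end={s5} rej; 2/2 single-dels accept.
'e5': N↓-sim [10, 8, 1] end={s5} rej; 2/2 single-dels accept.
'555': run [10, 3, 2, 1] end={s5} — reject; 3/3 del acc.
'eeeeee': run [10, 8, 7, 6, 3, 2, 1] end={s5} ∉↓L; 6/6 del acc.
4 words, ⪯-incomp.


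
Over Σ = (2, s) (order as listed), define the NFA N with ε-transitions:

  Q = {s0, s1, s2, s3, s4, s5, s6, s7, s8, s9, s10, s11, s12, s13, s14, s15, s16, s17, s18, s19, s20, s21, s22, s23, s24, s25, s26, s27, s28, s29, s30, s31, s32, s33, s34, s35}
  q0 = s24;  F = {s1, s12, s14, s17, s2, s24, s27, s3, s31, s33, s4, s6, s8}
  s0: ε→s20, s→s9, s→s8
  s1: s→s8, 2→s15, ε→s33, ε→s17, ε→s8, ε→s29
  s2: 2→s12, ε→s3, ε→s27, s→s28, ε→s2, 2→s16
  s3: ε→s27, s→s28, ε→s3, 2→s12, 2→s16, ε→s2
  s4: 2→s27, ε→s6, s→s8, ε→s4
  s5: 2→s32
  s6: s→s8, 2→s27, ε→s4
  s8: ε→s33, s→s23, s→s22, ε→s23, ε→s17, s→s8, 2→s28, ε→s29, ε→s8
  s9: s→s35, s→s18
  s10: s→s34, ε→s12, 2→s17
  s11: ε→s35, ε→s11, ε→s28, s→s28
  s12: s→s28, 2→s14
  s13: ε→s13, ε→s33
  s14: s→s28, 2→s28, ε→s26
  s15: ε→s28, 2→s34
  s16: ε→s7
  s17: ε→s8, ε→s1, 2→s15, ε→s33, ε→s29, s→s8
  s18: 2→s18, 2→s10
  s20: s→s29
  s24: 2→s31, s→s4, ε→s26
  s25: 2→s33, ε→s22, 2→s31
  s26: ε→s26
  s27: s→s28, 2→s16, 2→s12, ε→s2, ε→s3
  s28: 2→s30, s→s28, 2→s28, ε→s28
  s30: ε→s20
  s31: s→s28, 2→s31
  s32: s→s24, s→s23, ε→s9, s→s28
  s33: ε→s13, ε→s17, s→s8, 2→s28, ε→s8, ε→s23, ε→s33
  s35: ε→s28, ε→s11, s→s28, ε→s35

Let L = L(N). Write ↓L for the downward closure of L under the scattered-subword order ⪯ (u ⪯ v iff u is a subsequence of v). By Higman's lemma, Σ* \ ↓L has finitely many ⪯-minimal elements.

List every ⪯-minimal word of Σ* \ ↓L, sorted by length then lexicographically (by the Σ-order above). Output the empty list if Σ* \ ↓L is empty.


A = [2s, ss2, s2222].

|Q|=36, |F|=13, |δ|=100 (48 ε).
min D↑ (8 st, q0=0, F={3}): 0:2→1,s→2 1:2→1,s→3 2:2→4,s→5 3:2→3,s→3 4:2→6,s→3 5:2→3,s→5 6:2→7,s→3 7:2→3,s→3.
'2s': N↓-sim [25, 15, 4] end={s20,s28,s29,s30} rej; 2/2 deletions ∈↓L.
'ss2': N↓-sim [25, 23, 13, 6] end={s15,s20,s28,s29,s30,s34} rej; 3/3 deletions ∈↓L.
's2222': |S_i|=[25, 23, 14, 10, 6, 4] end={s20,s28,s29,s30} rej; 5/5 del acc.
3 obstructions.


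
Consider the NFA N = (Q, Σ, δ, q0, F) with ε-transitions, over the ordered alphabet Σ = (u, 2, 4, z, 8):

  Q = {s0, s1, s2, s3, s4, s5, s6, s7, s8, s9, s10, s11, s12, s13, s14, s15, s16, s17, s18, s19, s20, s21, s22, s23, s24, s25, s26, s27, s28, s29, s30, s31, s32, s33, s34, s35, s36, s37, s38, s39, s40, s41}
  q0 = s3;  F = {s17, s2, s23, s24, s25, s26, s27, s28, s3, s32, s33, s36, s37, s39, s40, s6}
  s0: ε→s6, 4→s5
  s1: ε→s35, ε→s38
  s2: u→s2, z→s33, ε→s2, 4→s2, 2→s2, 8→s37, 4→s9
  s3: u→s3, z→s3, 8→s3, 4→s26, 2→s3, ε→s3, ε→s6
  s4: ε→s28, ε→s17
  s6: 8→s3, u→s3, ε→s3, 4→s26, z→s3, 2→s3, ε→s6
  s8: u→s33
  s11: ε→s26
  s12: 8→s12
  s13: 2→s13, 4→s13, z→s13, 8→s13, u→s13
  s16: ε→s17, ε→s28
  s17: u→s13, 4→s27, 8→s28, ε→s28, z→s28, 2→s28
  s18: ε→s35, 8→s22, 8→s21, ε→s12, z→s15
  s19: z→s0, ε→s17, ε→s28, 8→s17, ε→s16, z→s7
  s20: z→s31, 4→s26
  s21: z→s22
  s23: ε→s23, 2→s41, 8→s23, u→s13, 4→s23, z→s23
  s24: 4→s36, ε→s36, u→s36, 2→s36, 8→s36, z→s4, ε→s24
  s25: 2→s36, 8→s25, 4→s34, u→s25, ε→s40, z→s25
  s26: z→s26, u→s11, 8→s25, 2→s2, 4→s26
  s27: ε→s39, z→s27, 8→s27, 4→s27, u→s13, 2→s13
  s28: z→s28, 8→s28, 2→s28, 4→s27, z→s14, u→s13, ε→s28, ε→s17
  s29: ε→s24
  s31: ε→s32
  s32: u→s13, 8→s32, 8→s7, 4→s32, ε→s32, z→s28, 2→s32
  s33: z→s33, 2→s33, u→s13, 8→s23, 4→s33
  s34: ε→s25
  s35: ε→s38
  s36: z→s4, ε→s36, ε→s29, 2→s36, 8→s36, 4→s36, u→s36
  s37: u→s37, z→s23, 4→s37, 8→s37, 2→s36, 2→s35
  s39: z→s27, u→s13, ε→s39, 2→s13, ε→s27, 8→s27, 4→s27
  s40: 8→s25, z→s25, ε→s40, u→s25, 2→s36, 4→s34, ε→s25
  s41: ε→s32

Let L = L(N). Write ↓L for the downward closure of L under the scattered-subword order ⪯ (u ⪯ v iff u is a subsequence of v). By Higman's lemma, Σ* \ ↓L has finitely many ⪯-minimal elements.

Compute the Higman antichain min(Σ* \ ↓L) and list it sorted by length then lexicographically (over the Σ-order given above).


min(Σ*\↓L) = [42zu, 482z42].

|Q|=42, |F|=16, |δ|=139 (38 ε).
min D↑ (12 st, q0=0, F={7}): 0:u→0,2→0,4→1,z→0,8→0 1:u→1,2→2,4→1,z→1,8→3 2:u→2,2→2,4→2,z→4,8→5 3:u→3,2→6,4→3,z→3,8→3 4:u→7,2→4,4→4,z→4,8→8 5:u→5,2→6,4→5,z→8,8→5 6:u→6,2→6,4→6,z→9,8→6 7:u→7,2→7,4→7,z→7,8→7 8:u→7,2→10,4→8,z→8,8→8 9:u→7,2→9,4→11,z→9,8→9 10:u→7,2→10,4→10,z→9,8→10 11:u→7,2→7,4→11,z→11,8→11.
'42zu': N↓-sim [27, 25, 20, 12, 1] end={s13} ∉↓L; 4/4 del acc.
'482z42': |S_i|=[27, 25, 20, 15, 7, 3, 1] end={s13} — reject; 6/6 single-dels accept.
2 words, ⪯-incomp.


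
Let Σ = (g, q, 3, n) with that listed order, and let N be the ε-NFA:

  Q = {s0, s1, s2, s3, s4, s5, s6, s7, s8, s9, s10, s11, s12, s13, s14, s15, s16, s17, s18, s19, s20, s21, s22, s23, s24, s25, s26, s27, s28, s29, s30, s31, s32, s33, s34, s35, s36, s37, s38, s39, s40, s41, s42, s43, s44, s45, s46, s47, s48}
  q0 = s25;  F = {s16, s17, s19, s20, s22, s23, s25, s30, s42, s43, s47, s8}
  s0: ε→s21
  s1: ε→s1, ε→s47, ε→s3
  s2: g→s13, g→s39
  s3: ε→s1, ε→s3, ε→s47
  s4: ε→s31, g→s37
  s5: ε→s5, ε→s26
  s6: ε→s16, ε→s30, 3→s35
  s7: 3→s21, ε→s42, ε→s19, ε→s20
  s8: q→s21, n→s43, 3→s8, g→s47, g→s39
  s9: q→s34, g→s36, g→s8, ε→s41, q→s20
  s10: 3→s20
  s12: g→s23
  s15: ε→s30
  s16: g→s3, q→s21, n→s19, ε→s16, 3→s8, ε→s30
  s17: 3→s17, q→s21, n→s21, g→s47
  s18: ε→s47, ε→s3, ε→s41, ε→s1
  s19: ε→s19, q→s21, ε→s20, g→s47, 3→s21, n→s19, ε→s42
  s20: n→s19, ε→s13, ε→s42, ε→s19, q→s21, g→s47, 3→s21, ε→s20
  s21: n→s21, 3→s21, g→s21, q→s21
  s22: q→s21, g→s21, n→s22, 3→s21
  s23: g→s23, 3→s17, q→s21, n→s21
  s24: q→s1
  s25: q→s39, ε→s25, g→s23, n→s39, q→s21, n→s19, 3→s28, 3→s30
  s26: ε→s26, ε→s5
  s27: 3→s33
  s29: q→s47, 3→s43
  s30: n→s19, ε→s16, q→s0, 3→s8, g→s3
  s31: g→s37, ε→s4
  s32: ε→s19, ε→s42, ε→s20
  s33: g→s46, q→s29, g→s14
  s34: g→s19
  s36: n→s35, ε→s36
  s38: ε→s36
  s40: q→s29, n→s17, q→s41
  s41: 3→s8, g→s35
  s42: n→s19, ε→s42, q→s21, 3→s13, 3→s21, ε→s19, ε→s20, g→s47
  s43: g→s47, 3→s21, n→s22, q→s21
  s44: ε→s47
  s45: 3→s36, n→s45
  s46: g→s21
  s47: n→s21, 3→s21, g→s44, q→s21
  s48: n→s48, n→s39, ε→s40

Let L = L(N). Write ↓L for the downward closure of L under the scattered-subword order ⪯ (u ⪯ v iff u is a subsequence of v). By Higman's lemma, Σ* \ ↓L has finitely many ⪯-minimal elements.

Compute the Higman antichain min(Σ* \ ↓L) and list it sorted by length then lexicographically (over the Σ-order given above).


A = [q, gn, n3, 3g3, 33nng].

|Q|=49, |F|=12, |δ|=133 (45 ε).
min D↑ (10 st, q0=0, F={2}): 0:g→1,q→2,3→3,n→4 1:g→1,q→2,3→5,n→2 2:g→2,q→2,3→2,n→2 3:g→6,q→2,3→7,n→4 4:g→6,q→2,3→2,n→4 5:g→6,q→2,3→5,n→2 6:g→6,q→2,3→2,n→2 7:g→6,q→2,3→7,n→8 8:g→6,q→2,3→2,n→9 9:g→2,q→2,3→2,n→9.
'q': |S_i|=[20, 3] end={s0,s21,s39} — reject; 1/1 del acc.
'gn': |S_i|=[20, 8, 1] end={s21} — reject; 2/2 deletions ∈↓L.
'n3': |S_i|=[20, 10, 2] end={s13,s21} — reject; 2/2 single-dels accept.
'3g3': |S_i|=[20, 18, 6, 1] end={s21} rej; 3/3 del acc.
'33nng': N↓-sim [20, 18, 9, 5, 2, 1] end={s21} — reject; 5/5 single-dels accept.
5 words, ⪯-incomp.


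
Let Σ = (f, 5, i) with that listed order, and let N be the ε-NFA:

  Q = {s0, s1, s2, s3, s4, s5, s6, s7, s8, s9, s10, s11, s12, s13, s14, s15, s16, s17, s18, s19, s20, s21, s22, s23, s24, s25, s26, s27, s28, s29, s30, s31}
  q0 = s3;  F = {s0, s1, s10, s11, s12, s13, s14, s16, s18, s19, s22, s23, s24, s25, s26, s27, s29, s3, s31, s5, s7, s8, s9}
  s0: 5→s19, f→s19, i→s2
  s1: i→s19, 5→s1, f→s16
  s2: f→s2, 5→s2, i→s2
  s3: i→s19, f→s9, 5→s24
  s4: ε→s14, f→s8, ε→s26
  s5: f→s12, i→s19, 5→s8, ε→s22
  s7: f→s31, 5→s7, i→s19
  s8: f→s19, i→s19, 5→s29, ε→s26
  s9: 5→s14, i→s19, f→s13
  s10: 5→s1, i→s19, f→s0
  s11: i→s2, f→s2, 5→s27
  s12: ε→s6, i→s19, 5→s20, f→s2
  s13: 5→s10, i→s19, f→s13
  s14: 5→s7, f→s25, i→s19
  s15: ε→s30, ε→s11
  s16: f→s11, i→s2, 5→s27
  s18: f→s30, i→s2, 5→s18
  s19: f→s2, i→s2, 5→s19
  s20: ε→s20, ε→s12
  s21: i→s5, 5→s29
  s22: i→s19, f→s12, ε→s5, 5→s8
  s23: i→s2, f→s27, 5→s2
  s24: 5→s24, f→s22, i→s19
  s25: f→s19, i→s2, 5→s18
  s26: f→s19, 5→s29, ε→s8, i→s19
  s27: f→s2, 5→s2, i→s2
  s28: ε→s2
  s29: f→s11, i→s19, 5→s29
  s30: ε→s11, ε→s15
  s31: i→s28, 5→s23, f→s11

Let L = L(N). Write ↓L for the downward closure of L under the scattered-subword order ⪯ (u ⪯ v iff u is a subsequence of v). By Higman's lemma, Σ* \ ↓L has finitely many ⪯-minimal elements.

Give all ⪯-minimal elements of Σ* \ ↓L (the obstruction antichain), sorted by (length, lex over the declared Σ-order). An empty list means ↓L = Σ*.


A = [if, ii, f5fi, 5fff, ff5f5f, f55f55].

|Q|=32, |F|=23, |δ|=89 (14 ε).
min D↑ (22 st, q0=0, F={7}): 0:f→1,5→2,i→3 1:f→4,5→5,i→3 2:f→6,5→2,i→3 3:f→7,5→3,i→7 4:f→4,5→8,i→3 5:f→9,5→10,i→3 6:f→11,5→12,i→3 7:f→7,5→7,i→7 8:f→13,5→14,i→3 9:f→3,5→15,i→7 10:f→16,5→10,i→3 11:f→7,5→11,i→3 12:f→3,5→17,i→3 13:f→3,5→3,i→7 14:f→18,5→14,i→3 15:f→19,5→15,i→7 16:f→19,5→20,i→7 17:f→19,5→17,i→3 18:f→19,5→21,i→7 19:f→7,5→21,i→7 20:f→21,5→7,i→7 21:f→7,5→7,i→7 (ε-aug+det+¬).
'if': N↓-sim [29, 3, 1] end={s2} rej; 2/2 single-dels accept.
'ii': N↓-sim [29, 3, 1] end={s2} — reject; 2/2 del acc.
'f5fi': |S_i|=[29, 27, 23, 13, 2] end={s2,s28} ∉↓L; 4/4 single-dels accept.
'5fff': |S_i|=[29, 26, 21, 9, 1] end={s2} ∉↓L; 4/4 deletions ∈↓L.
'ff5f5f': N↓-sim [29, 27, 19, 15, 8, 3, 1] end={s2} rej; 6/6 single-dels accept.
'f55f55': run [29, 27, 23, 17, 9, 3, 1] end={s2} ∉↓L; 6/6 del acc.
6 obstructions.


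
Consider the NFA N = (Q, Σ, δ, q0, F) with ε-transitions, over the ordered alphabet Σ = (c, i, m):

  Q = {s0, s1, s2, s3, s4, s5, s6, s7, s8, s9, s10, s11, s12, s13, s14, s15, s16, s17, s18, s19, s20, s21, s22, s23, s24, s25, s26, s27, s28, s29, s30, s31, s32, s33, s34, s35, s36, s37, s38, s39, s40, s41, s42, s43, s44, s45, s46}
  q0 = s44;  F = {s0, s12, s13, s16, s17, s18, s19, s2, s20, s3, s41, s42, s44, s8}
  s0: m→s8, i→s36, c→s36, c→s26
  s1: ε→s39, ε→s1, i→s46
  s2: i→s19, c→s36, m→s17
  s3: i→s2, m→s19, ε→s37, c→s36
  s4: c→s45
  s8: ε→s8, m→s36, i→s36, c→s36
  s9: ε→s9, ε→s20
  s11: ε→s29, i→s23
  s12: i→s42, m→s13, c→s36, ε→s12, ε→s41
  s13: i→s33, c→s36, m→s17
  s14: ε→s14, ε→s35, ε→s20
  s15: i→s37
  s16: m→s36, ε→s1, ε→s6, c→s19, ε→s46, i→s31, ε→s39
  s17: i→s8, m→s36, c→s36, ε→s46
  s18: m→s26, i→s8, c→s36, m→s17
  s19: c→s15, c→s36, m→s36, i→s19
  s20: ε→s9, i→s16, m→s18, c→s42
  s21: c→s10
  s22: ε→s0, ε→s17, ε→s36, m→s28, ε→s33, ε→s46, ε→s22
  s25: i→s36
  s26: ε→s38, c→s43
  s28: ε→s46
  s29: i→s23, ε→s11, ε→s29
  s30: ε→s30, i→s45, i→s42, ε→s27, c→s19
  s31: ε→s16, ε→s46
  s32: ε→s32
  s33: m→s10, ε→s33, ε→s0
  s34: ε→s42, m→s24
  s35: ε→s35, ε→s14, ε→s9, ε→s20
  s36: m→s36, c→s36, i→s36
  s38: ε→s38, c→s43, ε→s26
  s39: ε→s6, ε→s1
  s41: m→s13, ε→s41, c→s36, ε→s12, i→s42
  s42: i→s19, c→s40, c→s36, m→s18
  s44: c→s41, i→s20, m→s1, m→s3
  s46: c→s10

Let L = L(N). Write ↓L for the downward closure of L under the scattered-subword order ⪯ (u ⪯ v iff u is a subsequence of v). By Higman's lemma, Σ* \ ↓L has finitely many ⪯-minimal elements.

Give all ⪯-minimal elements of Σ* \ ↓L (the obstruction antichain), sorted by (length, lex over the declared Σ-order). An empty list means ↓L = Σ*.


|Q|=47, |F|=14, |δ|=112 (46 ε).
min D↑ (14 st, q0=0, F={4}): 0:c→1,i→2,m→3 1:c→4,i→5,m→6 2:c→5,i→7,m→8 3:c→4,i→9,m→10 4:c→4,i→4,m→4 5:c→4,i→10,m→8 6:c→4,i→11,m→12 7:c→10,i→7,m→4 8:c→4,i→13,m→12 9:c→4,i→10,m→12 10:c→4,i→10,m→4 11:c→4,i→4,m→13 12:c→4,i→13,m→4 13:c→4,i→4,m→4 (ε-aug+det+¬).
'cc': run [29, 19, 8] end={s10,s15,s26,s36,s37,s38,s40,s43} rej; 2/2 deletions ∈↓L.
'mc': |S_i|=[29, 20, 7] end={s10,s15,s26,s36,s37,s38,s43} rej; 2/2 deletions ∈↓L.
'iim': run [29, 24, 12, 1] end={s36} ∉↓L; 3/3 del acc.
'mmm': N↓-sim [29, 20, 11, 1] end={s36} — reject; 3/3 single-dels accept.
'cmii': run [29, 19, 12, 8, 1] end={s36} ∉↓L; 4/4 single-dels accept.
'imii': run [29, 24, 9, 2, 1] end={s36} ∉↓L; 4/4 del acc.
6 words, ⪯-incomp.

min(Σ*\↓L) = [cc, mc, iim, mmm, cmii, imii].


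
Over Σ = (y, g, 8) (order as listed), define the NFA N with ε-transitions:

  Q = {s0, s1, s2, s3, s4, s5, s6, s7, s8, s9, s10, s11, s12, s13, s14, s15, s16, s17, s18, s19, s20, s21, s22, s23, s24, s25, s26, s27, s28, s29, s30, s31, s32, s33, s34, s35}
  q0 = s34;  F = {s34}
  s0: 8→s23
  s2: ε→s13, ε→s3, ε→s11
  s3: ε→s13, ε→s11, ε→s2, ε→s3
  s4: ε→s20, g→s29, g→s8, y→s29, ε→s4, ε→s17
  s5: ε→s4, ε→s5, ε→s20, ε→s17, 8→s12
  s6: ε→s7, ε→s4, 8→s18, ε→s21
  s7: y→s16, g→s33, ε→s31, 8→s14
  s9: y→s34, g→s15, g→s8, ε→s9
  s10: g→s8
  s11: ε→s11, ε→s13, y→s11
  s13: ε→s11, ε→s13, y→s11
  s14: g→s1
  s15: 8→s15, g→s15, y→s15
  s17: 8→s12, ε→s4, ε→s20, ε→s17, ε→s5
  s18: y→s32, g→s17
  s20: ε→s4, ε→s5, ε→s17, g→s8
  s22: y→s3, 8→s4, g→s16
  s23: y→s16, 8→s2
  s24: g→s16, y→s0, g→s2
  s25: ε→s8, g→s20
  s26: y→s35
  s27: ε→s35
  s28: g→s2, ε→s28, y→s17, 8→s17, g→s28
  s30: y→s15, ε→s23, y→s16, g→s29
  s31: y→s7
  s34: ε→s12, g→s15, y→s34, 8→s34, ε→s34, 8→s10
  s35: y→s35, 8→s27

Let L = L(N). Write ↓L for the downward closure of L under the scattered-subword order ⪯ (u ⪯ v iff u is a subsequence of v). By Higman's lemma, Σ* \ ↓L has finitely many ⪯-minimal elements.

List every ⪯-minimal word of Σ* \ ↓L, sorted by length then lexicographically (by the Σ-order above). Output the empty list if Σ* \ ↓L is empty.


A = [g].

|Q|=36, |F|=1, |δ|=83 (36 ε).
min D↑ (2 st, q0=0, F={1}): 0:y→0,g→1,8→0 1:y→1,g→1,8→1 (ε-aug+det+¬).
'g': run [5, 2] end={s15,s8} rej; 1/1 del acc.
1 obstructions.


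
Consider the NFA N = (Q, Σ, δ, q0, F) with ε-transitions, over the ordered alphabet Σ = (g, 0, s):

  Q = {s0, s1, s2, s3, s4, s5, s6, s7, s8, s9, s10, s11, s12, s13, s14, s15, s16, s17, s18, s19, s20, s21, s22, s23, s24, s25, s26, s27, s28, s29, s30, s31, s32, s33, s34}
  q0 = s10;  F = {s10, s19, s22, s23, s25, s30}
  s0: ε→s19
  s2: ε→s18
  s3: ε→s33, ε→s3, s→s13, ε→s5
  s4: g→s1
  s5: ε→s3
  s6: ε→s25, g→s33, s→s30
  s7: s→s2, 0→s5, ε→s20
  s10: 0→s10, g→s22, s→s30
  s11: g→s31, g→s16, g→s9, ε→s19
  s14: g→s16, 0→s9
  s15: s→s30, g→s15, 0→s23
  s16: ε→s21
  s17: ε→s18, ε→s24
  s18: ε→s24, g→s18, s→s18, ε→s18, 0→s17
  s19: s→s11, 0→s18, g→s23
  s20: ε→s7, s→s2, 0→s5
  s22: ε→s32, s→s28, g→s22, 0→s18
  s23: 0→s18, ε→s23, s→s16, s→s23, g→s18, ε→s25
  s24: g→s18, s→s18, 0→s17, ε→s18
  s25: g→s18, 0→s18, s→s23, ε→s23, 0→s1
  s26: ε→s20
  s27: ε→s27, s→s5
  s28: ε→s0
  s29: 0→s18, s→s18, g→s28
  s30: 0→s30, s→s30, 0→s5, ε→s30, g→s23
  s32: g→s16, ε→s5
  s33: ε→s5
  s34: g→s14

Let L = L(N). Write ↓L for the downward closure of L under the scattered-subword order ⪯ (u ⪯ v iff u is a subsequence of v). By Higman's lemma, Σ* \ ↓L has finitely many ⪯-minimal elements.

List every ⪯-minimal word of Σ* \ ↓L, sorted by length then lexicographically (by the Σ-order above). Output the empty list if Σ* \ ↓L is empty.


A = [g0, sgg].

|Q|=35, |F|=6, |δ|=75 (26 ε).
min D↑ (6 st, q0=0, F={3}): 0:g→1,0→0,s→2 1:g→1,0→3,s→4 2:g→5,0→2,s→2 3:g→3,0→3,s→3 4:g→5,0→3,s→4 5:g→3,0→3,s→5.
'g0': run [22, 20, 4] end={s1,s17,s18,s24} rej; 2/2 del acc.
'sgg': N↓-sim [22, 19, 10, 3] end={s17,s18,s24} rej; 3/3 single-dels accept.
2 obstructions.


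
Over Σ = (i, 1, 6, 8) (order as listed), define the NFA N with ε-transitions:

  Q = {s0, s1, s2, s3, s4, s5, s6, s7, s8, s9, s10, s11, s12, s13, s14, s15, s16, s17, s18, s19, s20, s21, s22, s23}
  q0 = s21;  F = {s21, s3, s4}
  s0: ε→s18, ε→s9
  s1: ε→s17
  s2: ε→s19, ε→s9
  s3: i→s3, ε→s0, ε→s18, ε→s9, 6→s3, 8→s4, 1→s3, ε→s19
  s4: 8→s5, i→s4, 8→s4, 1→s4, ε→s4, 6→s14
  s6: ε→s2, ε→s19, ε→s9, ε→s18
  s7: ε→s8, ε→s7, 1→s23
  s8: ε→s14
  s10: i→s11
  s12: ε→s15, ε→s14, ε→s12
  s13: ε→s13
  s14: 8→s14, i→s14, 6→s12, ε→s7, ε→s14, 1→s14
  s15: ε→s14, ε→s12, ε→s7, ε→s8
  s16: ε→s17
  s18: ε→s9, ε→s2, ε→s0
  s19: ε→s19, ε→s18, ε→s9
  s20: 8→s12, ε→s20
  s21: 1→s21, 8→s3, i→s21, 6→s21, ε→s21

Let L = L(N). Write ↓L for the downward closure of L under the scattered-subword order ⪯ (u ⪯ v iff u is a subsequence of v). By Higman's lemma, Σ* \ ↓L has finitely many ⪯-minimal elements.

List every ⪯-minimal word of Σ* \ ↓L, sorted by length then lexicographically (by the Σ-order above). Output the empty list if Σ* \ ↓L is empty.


|Q|=24, |F|=3, |δ|=56 (36 ε).
min D↑ (4 st, q0=0, F={3}): 0:i→0,1→0,6→0,8→1 1:i→1,1→1,6→1,8→2 2:i→2,1→2,6→3,8→2 3:i→3,1→3,6→3,8→3 [Hopcroft].
'886': |S_i|=[15, 14, 8, 6] end={s12,s14,s15,s23,s7,s8} ∉↓L; 3/3 single-dels accept.
1 words, ⪯-incomp.

A = [886].


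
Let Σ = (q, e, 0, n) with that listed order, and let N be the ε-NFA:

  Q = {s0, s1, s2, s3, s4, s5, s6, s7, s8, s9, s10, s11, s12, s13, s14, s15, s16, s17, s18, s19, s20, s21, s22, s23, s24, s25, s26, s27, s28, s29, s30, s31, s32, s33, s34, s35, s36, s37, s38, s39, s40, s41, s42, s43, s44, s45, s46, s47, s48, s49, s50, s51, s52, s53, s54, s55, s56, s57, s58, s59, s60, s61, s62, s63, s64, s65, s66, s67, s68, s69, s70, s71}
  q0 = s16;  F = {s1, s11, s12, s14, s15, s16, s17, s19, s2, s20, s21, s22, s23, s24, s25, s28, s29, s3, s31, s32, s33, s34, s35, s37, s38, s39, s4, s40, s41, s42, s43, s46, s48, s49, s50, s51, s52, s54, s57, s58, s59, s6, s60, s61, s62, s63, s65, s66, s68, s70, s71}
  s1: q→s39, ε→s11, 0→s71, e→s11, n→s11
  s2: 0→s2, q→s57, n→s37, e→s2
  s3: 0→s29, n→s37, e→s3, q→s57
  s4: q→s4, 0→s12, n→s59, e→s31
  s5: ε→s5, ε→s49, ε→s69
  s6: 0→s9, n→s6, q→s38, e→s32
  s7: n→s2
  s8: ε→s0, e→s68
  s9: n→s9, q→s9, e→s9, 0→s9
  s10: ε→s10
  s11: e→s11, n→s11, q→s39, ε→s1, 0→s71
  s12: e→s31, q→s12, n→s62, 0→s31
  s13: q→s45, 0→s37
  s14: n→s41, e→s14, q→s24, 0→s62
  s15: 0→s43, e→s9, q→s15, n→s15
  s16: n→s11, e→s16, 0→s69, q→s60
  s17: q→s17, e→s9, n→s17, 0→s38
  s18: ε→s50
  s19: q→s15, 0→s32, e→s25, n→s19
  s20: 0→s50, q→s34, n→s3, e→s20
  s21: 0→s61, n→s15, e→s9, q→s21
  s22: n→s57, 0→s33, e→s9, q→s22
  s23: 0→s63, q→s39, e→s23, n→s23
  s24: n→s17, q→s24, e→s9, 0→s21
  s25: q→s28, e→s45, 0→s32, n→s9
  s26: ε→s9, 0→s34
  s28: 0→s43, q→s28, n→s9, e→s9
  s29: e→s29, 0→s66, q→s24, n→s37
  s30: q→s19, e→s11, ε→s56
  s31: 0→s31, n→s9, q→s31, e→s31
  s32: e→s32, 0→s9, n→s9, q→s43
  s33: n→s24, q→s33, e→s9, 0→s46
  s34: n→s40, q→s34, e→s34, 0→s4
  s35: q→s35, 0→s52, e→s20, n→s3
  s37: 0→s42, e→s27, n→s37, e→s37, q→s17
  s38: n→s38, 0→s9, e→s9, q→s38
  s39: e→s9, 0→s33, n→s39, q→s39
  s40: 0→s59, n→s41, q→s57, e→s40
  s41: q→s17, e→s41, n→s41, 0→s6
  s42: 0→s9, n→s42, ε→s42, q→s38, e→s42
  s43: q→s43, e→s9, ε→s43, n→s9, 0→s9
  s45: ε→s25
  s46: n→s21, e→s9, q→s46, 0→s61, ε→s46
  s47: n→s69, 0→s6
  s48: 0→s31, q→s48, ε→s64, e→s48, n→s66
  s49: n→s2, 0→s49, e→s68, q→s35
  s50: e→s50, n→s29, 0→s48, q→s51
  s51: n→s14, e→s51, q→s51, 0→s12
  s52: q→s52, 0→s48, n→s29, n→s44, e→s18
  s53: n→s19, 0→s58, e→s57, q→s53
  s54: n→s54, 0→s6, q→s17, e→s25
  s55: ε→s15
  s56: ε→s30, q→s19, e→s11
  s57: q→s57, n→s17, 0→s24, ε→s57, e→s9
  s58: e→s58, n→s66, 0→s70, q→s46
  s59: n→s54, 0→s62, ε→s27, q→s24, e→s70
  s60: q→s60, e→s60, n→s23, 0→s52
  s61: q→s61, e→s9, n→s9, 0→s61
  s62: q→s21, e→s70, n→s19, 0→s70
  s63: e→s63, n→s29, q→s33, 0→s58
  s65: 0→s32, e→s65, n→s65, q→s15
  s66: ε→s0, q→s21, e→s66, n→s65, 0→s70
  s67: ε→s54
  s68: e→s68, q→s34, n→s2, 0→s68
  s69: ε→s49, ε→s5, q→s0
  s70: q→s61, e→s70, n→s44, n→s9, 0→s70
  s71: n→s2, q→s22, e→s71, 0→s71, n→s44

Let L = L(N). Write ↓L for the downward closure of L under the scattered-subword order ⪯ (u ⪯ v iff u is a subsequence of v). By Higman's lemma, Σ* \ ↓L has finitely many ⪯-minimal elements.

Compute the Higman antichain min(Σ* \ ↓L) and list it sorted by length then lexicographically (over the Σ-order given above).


|Q|=72, |F|=51, |δ|=251 (23 ε).
min D↑ (51 st, q0=0, F={20}): 0:q→1,e→0,0→2,n→3 1:q→1,e→1,0→4,n→5 2:q→6,e→7,0→2,n→8 3:q→9,e→3,0→10,n→3 4:q→4,e→11,0→12,n→13 5:q→9,e→5,0→14,n→5 6:q→6,e→15,0→4,n→16 7:q→17,e→7,0→7,n→8 8:q→18,e→8,0→8,n→19 9:q→9,e→20,0→21,n→9 10:q→22,e→10,0→10,n→8 11:q→23,e→11,0→12,n→13 12:q→12,e→12,0→24,n→25 13:q→26,e→13,0→25,n→19 14:q→21,e→14,0→27,n→13 15:q→17,e→15,0→11,n→16 16:q→18,e→16,0→13,n→19 17:q→17,e→17,0→28,n→29 18:q→18,e→20,0→26,n→30 19:q→30,e→19,0→31,n→19 20:q→20,e→20,0→20,n→20 21:q→21,e→20,0→32,n→26 22:q→22,e→20,0→21,n→18 23:q→23,e→23,0→33,n→34 24:q→24,e→24,0→24,n→20 25:q→35,e→25,0→36,n→37 26:q→26,e→20,0→35,n→30 27:q→32,e→27,0→36,n→25 28:q→28,e→24,0→33,n→38 29:q→18,e→29,0→38,n→39 30:q→30,e→20,0→40,n→30 31:q→40,e→31,0→20,n→31 32:q→32,e→20,0→41,n→35 33:q→33,e→24,0→24,n→42 34:q→26,e→34,0→42,n→39 35:q→35,e→20,0→41,n→43 36:q→41,e→36,0→36,n→20 37:q→43,e→37,0→44,n→37 38:q→26,e→36,0→42,n→45 39:q→30,e→39,0→46,n→39 40:q→40,e→20,0→20,n→40 41:q→41,e→20,0→41,n→20 42:q→35,e→36,0→36,n→47 43:q→43,e→20,0→48,n→43 44:q→48,e→44,0→20,n→20 45:q→30,e→49,0→46,n→45 46:q→40,e→44,0→20,n→46 47:q→43,e→49,0→44,n→47 48:q→48,e→20,0→20,n→20 49:q→50,e→49,0→44,n→20 50:q→50,e→20,0→48,n→20 (ε-aug+det+¬).
'nqe': N↓-sim [60, 42, 14, 1] end={s9} ∉↓L; 3/3 del acc.
'q000n': |S_i|=[60, 51, 41, 25, 7, 2] end={s44,s9} ∉↓L; 5/5 del acc.
'0nn00': N↓-sim [60, 54, 32, 18, 6, 1] end={s9} rej; 5/5 deletions ∈↓L.
'0eq0en': |S_i|=[60, 54, 49, 37, 25, 10, 2] end={s44,s9} — reject; 6/6 single-dels accept.
4 minimals (antichain).

min(Σ*\↓L) = [nqe, q000n, 0nn00, 0eq0en].


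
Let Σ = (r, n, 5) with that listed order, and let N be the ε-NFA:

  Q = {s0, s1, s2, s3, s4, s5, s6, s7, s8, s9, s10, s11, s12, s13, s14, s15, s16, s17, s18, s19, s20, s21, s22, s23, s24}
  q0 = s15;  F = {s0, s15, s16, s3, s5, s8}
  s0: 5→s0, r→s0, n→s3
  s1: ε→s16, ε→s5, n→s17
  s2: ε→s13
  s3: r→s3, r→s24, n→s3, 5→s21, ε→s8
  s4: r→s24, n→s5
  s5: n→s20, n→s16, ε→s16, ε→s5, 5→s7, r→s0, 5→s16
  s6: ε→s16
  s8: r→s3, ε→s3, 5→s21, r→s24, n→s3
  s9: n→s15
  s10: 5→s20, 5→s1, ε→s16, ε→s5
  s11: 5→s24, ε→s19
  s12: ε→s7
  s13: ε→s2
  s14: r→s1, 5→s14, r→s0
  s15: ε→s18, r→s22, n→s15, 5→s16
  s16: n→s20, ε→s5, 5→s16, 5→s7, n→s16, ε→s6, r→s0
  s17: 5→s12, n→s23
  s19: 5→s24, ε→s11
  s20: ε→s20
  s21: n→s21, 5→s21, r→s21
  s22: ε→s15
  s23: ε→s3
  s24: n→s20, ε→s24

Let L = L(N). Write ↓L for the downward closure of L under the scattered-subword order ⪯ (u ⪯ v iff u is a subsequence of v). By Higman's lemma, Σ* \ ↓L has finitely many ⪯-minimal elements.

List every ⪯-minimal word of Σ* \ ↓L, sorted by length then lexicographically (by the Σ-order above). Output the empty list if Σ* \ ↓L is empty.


A = [5rn5].

|Q|=25, |F|=6, |δ|=62 (21 ε).
min D↑ (5 st, q0=0, F={4}): 0:r→0,n→0,5→1 1:r→2,n→1,5→1 2:r→2,n→3,5→2 3:r→3,n→3,5→4 4:r→4,n→4,5→4 [Hopcroft].
'5rn5': N↓-sim [13, 10, 6, 5, 1] end={s21} — reject; 4/4 single-dels accept.
1 minimals (antichain).


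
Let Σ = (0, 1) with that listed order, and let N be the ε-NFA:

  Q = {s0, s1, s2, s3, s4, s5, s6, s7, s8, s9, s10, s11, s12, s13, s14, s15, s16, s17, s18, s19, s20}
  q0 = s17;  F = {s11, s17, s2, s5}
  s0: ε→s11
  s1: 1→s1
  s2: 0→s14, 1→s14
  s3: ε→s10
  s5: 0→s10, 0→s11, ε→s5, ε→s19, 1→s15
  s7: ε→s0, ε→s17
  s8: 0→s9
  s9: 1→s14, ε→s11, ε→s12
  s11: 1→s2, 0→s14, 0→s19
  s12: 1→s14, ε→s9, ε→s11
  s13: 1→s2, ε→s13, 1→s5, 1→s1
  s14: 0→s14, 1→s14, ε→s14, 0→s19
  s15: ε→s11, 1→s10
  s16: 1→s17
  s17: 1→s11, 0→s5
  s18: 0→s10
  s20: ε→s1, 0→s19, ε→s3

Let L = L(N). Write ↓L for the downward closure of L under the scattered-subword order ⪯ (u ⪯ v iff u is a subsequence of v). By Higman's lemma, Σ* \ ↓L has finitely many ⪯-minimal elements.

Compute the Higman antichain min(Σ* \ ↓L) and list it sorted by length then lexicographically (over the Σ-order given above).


A = [10, 000, 111, 0011].

|Q|=21, |F|=4, |δ|=39 (15 ε).
min D↑ (5 st, q0=0, F={3}): 0:0→1,1→2 1:0→2,1→2 2:0→3,1→4 3:0→3,1→3 4:0→3,1→3 (ε-aug+det+¬).
'10': |S_i|=[8, 6, 2] end={s14,s19} rej; 2/2 deletions ∈↓L.
'000': run [8, 7, 5, 2] end={s14,s19} — reject; 3/3 del acc.
'111': |S_i|=[8, 6, 4, 2] end={s14,s19} rej; 3/3 del acc.
'0011': |S_i|=[8, 7, 5, 3, 2] end={s14,s19} rej; 4/4 del acc.
4 words, ⪯-incomp.


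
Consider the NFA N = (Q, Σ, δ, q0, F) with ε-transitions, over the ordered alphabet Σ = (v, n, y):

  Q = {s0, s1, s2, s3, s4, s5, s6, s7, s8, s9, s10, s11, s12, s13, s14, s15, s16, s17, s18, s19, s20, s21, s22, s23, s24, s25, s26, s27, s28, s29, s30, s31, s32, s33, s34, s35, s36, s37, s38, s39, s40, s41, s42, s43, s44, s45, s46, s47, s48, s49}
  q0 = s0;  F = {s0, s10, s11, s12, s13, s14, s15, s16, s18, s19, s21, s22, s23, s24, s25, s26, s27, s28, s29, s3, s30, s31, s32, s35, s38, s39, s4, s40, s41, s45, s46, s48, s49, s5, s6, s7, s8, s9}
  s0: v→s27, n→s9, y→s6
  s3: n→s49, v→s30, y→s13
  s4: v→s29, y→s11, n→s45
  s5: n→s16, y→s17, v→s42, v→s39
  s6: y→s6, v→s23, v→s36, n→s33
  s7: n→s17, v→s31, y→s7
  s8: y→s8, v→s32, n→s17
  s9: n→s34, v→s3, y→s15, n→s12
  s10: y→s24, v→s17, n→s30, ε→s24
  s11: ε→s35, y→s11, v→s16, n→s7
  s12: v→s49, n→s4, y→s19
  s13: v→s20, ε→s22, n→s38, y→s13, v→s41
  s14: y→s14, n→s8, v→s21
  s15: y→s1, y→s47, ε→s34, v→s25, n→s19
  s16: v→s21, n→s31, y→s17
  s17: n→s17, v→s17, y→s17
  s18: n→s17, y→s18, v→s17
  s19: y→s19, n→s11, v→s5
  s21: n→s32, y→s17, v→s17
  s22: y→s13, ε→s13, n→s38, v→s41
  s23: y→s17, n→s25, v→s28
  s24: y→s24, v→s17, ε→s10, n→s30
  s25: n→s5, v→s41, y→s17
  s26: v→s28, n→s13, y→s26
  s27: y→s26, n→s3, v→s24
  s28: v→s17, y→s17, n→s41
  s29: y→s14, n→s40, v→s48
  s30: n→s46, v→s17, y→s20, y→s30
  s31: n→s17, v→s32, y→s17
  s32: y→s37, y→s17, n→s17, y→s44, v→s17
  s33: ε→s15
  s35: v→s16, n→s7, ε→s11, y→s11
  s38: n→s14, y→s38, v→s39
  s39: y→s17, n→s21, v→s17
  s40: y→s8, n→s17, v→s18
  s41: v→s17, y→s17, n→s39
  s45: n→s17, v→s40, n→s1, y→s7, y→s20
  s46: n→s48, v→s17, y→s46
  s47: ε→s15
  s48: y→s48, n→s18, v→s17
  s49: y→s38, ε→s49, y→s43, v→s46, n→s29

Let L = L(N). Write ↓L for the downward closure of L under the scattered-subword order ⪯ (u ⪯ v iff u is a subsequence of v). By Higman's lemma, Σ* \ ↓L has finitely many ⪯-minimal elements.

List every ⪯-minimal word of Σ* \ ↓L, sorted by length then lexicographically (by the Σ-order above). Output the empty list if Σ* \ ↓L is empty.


|Q|=50, |F|=38, |δ|=138 (10 ε).
min D↑ (36 st, q0=0, F={10}): 0:v→1,n→2,y→3 1:v→4,n→5,y→6 2:v→5,n→7,y→8 3:v→9,n→8,y→3 4:v→10,n→11,y→4 5:v→11,n→12,y→13 6:v→14,n→13,y→6 7:v→12,n→15,y→16 8:v→17,n→16,y→8 9:v→14,n→17,y→10 10:v→10,n→10,y→10 11:v→10,n→18,y→11 12:v→18,n→19,y→20 13:v→21,n→20,y→13 14:v→10,n→21,y→10 15:v→19,n→22,y→23 16:v→24,n→23,y→16 17:v→21,n→24,y→10 18:v→10,n→25,y→18 19:v→25,n→26,y→27 20:v→28,n→27,y→20 21:v→10,n→28,y→10 22:v→26,n→10,y→29 23:v→30,n→29,y→23 24:v→28,n→30,y→10 25:v→10,n→31,y→25 26:v→31,n→10,y→32 27:v→33,n→32,y→27 28:v→10,n→33,y→10 29:v→34,n→10,y→29 30:v→33,n→34,y→10 31:v→10,n→10,y→31 32:v→35,n→10,y→32 33:v→10,n→35,y→10 34:v→35,n→10,y→10 35:v→10,n→10,y→10 [Hopcroft].
'vvv': run [49, 34, 16, 1] end={s17} — reject; 3/3 single-dels accept.
'yvy': N↓-sim [49, 39, 16, 3] end={s17,s37,s44} ∉↓L; 3/3 del acc.
'nnnnn': N↓-sim [49, 40, 30, 20, 12, 2] end={s1,s17} rej; 5/5 del acc.
3 minimals (antichain).

min(Σ*\↓L) = [vvv, yvy, nnnnn].
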